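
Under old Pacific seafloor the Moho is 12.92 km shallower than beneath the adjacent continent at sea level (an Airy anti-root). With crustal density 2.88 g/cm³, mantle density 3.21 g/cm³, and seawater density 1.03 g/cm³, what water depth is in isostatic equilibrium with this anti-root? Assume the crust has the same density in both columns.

Replacing a thickness d of crust by seawater at the top must be balanced by replacing crust with mantle at the base: d (ρ_c − ρ_w) = a (ρ_m − ρ_c).
d = a (ρ_m − ρ_c)/(ρ_c − ρ_w) = 12.92 km × 0.33/1.85 = 2.3 km.

2.3 km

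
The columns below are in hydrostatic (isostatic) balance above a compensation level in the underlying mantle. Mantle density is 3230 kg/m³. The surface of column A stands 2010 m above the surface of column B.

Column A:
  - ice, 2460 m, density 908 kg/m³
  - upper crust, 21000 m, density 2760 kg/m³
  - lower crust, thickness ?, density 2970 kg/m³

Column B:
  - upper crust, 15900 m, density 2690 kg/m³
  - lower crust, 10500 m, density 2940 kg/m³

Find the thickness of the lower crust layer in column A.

Take the compensation level at the base of the deeper column (depth z_c below the surface of column A) and equate Σ ρ_i t_i down to z_c; mantle fills any gap and the z_c terms cancel.
Column A: 2460×908 + 21000×2760 + x×2970 + (z_c − 23460 − x)×3230
Column B: 2010×0 + 15900×2690 + 10500×2940 + (z_c − 2010 − 26400)×3230
The z_c×3230 term appears on both sides and cancels. Collect the known terms of each column as K = Σ(ρt)_known − 3230 × (depth of known layers): K_A = 60193680 − 3230×23460 = −15582120; K_B = 73641000 − 3230×(2010 + 26400) = −18123300.
Balance: K_A − x×(3230 − 2970) = K_B, so x = (K_A − K_B)/(3230 − 2970) = 2541180/260 = 9770 m.

9770 m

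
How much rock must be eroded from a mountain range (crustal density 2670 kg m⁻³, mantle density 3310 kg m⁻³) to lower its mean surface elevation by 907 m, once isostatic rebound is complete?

Net drop Δ = e − u = e − e ρ_c/ρ_m = e (ρ_m − ρ_c)/ρ_m.
e = Δ ρ_m/(ρ_m − ρ_c) = 907 m × 3310/640 = 4690 m.

4690 m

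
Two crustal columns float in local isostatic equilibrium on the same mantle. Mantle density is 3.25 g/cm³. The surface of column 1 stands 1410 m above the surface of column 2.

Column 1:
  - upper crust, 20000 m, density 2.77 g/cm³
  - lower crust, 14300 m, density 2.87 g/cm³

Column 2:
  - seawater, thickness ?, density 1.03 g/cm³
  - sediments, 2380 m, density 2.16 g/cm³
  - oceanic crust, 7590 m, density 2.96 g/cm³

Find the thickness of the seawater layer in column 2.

2550 m

Take the compensation level at the base of the deeper column (depth z_c below the surface of column 1) and equate Σ ρ_i t_i down to z_c; mantle fills any gap and the z_c terms cancel.
Column 1: 20000×2.77 + 14300×2.87 + (z_c − 34300)×3.25
Column 2: 1410×0 + x×1.03 + 2380×2.16 + 7590×2.96 + (z_c − 1410 − 9970 − x)×3.25
The z_c×3.25 term appears on both sides and cancels. Collect the known terms of each column as K = Σ(ρt)_known − 3.25 × (depth of known layers): K_1 = 96441 − 3.25×34300 = −15034; K_2 = 27607.2 − 3.25×(1410 + 9970) = −9377.8.
Balance: K_1 = K_2 − x×(3.25 − 1.03), so x = (K_2 − K_1)/(3.25 − 1.03) = 5656.2/2.22 = 2550 m.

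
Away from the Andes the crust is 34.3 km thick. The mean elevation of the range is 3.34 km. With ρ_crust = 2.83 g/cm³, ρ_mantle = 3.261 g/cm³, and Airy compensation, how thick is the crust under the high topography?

59.6 km

Root depth r = h ρ_c / (ρ_m − ρ_c) = 3.34 km × 2.83 / 0.431 = 21.93 km.
Total thickness = T + h + r = 34.3 km + 3.34 km + 21.93 km = 59.6 km.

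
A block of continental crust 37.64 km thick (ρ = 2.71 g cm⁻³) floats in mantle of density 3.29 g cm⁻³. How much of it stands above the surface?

6.64 km

Floating equilibrium: submerged depth d = t ρ_obj/ρ_fluid = 37.64 km × 2.71/3.29 = 31 km.
Freeboard = t − d = 37.64 km − 31 km = 6.64 km.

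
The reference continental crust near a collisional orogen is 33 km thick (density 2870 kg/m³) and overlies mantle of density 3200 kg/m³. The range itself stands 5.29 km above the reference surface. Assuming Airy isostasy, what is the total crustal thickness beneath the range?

84.3 km

Root depth r = h ρ_c / (ρ_m − ρ_c) = 5.29 km × 2870 / 330 = 46.01 km.
Total thickness = T + h + r = 33 km + 5.29 km + 46.01 km = 84.3 km.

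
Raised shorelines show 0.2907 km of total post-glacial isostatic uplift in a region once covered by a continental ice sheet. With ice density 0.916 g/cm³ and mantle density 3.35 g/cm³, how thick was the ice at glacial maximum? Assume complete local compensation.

1.06 km

u = t ρ_ice/ρ_m → t = u ρ_m/ρ_ice = 0.2907 km × 3.35/0.916 = 1.06 km.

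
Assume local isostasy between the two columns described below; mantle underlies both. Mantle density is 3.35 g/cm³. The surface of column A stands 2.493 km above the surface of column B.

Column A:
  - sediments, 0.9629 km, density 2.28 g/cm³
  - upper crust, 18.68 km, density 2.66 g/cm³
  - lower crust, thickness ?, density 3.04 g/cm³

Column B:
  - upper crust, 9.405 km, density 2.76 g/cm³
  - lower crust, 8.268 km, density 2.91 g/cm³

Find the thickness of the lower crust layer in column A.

11.7 km

Take the compensation level at the base of the deeper column (depth z_c below the surface of column A) and equate Σ ρ_i t_i down to z_c; mantle fills any gap and the z_c terms cancel.
Column A: 0.9629×2.28 + 18.68×2.66 + x×3.04 + (z_c − 19.6429 − x)×3.35
Column B: 2.493×0 + 9.405×2.76 + 8.268×2.91 + (z_c − 2.493 − 17.673)×3.35
The z_c×3.35 term appears on both sides and cancels. Collect the known terms of each column as K = Σ(ρt)_known − 3.35 × (depth of known layers): K_A = 51.884212 − 3.35×19.6429 = −13.919503; K_B = 50.01768 − 3.35×(2.493 + 17.673) = −17.53842.
Balance: K_A − x×(3.35 − 3.04) = K_B, so x = (K_A − K_B)/(3.35 − 3.04) = 3.61892/0.31 = 11.7 km.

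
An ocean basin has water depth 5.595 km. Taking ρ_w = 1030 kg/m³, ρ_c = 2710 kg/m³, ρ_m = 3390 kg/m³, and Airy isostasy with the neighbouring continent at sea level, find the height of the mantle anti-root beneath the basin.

Equating mass per unit area of the two columns: replacing crust with seawater at the top is compensated by replacing crust with mantle at the base: d (ρ_c − ρ_w) = a (ρ_m − ρ_c).
a = d (ρ_c − ρ_w)/(ρ_m − ρ_c) = 5.595 km × 1680/680 = 13.8 km.

13.8 km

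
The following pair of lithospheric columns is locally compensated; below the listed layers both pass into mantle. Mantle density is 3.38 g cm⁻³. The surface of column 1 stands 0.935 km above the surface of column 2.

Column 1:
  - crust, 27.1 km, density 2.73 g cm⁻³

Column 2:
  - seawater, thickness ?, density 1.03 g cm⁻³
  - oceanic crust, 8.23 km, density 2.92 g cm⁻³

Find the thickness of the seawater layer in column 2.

Take the compensation level at the base of the deeper column (depth z_c below the surface of column 1) and equate Σ ρ_i t_i down to z_c; mantle fills any gap and the z_c terms cancel.
Column 1: 27.1×2.73 + (z_c − 27.1)×3.38
Column 2: 0.935×0 + x×1.03 + 8.23×2.92 + (z_c − 0.935 − 8.23 − x)×3.38
The z_c×3.38 term appears on both sides and cancels. Collect the known terms of each column as K = Σ(ρt)_known − 3.38 × (depth of known layers): K_1 = 73.983 − 3.38×27.1 = −17.615; K_2 = 24.0316 − 3.38×(0.935 + 8.23) = −6.9461.
Balance: K_1 = K_2 − x×(3.38 − 1.03), so x = (K_2 − K_1)/(3.38 − 1.03) = 10.6689/2.35 = 4.54 km.

4.54 km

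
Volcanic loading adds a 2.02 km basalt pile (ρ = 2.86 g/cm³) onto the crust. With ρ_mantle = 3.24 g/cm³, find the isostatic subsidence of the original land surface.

1.78 km

Subaerial loading: s = t ρ_load / ρ_m.
s = 2.02 km × 2.86/3.24 = 1.78 km.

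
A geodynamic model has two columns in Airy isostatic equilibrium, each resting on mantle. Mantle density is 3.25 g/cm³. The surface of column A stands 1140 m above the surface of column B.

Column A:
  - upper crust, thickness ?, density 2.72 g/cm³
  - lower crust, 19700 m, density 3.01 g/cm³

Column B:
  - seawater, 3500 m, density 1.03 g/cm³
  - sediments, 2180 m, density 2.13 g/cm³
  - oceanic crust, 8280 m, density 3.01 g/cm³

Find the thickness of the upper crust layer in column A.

21100 m

Take the compensation level at the base of the deeper column (depth z_c below the surface of column A) and equate Σ ρ_i t_i down to z_c; mantle fills any gap and the z_c terms cancel.
Column A: x×2.72 + 19700×3.01 + (z_c − 19700 − x)×3.25
Column B: 1140×0 + 3500×1.03 + 2180×2.13 + 8280×3.01 + (z_c − 1140 − 13960)×3.25
The z_c×3.25 term appears on both sides and cancels. Collect the known terms of each column as K = Σ(ρt)_known − 3.25 × (depth of known layers): K_A = 59297 − 3.25×19700 = −4728; K_B = 33171.2 − 3.25×(1140 + 13960) = −15903.8.
Balance: K_A − x×(3.25 − 2.72) = K_B, so x = (K_A − K_B)/(3.25 − 2.72) = 11175.8/0.53 = 21100 m.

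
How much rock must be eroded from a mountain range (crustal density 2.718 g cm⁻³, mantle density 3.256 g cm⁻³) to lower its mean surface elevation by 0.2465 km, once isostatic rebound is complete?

Net drop Δ = e − u = e − e ρ_c/ρ_m = e (ρ_m − ρ_c)/ρ_m.
e = Δ ρ_m/(ρ_m − ρ_c) = 0.2465 km × 3.256/0.538 = 1.49 km.

1.49 km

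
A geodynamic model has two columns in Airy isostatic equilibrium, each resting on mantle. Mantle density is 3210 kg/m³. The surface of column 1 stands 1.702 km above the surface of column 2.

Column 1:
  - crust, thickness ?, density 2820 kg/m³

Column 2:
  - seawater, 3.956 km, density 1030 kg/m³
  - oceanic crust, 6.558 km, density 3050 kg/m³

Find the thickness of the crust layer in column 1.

38.8 km

Take the compensation level at the base of the deeper column (depth z_c below the surface of column 1) and equate Σ ρ_i t_i down to z_c; mantle fills any gap and the z_c terms cancel.
Column 1: x×2820 + (z_c − 0 − x)×3210
Column 2: 1.702×0 + 3.956×1030 + 6.558×3050 + (z_c − 1.702 − 10.514)×3210
The z_c×3210 term appears on both sides and cancels. Collect the known terms of each column as K = Σ(ρt)_known − 3210 × (depth of known layers): K_1 = 0 − 3210×0 = 0; K_2 = 24076.58 − 3210×(1.702 + 10.514) = −15136.78.
Balance: K_1 − x×(3210 − 2820) = K_2, so x = (K_1 − K_2)/(3210 − 2820) = 15136.8/390 = 38.8 km.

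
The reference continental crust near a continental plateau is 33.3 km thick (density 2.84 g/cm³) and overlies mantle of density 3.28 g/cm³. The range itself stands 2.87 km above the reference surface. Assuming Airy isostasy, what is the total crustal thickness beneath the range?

Root depth r = h ρ_c / (ρ_m − ρ_c) = 2.87 km × 2.84 / 0.44 = 18.52 km.
Total thickness = T + h + r = 33.3 km + 2.87 km + 18.52 km = 54.7 km.

54.7 km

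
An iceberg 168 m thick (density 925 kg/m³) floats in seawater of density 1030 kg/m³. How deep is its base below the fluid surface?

Draft d = t ρ_obj/ρ_fluid = 168 m × 925/1030 = 151 m.

151 m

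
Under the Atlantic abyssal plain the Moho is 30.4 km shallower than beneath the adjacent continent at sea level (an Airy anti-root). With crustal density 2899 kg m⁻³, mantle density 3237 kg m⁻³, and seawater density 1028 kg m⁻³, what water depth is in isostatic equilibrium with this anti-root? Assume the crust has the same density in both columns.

5.49 km

Replacing a thickness d of crust by seawater at the top must be balanced by replacing crust with mantle at the base: d (ρ_c − ρ_w) = a (ρ_m − ρ_c).
d = a (ρ_m − ρ_c)/(ρ_c − ρ_w) = 30.4 km × 338/1871 = 5.49 km.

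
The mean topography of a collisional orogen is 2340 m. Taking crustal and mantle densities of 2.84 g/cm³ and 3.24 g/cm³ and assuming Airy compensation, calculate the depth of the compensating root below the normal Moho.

16600 m

Equating mass per unit area of the two columns: the weight of the topography is balanced by the buoyancy of the root, ρ_c h = (ρ_m − ρ_c) r.
r = h · ρ_c / (ρ_m − ρ_c) = 2340 m × 2.84 / (3.24 − 2.84) = 16600 m.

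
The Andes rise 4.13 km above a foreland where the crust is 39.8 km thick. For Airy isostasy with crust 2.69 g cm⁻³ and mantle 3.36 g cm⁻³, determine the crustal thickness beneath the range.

Root depth r = h ρ_c / (ρ_m − ρ_c) = 4.13 km × 2.69 / 0.67 = 16.58 km.
Total thickness = T + h + r = 39.8 km + 4.13 km + 16.58 km = 60.5 km.

60.5 km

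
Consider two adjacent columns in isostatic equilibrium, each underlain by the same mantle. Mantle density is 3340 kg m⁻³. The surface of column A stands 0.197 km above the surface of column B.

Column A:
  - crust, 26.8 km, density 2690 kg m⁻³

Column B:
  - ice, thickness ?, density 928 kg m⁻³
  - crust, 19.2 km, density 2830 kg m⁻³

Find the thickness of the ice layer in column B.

2.89 km

Take the compensation level at the base of the deeper column (depth z_c below the surface of column A) and equate Σ ρ_i t_i down to z_c; mantle fills any gap and the z_c terms cancel.
Column A: 26.8×2690 + (z_c − 26.8)×3340
Column B: 0.197×0 + x×928 + 19.2×2830 + (z_c − 0.197 − 19.2 − x)×3340
The z_c×3340 term appears on both sides and cancels. Collect the known terms of each column as K = Σ(ρt)_known − 3340 × (depth of known layers): K_A = 72092 − 3340×26.8 = −17420; K_B = 54336 − 3340×(0.197 + 19.2) = −10449.98.
Balance: K_A = K_B − x×(3340 − 928), so x = (K_B − K_A)/(3340 − 928) = 6970.02/2412 = 2.89 km.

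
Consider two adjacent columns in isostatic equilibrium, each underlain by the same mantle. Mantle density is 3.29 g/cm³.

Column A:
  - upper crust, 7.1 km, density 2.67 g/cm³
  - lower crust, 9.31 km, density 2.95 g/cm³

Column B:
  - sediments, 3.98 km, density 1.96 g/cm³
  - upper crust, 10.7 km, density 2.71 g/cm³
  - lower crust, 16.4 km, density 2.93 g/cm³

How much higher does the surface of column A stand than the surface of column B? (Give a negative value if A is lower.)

For any compensation level in the mantle, the mantle terms cancel and isostasy reduces to e = (Σt_A − Σt_B) − (Σ(ρt)_A − Σ(ρt)_B) / ρ_m.
Σt_A = 16.41 km; Σt_B = 31.08 km; Σ(ρt)_A = 46.4215; Σ(ρt)_B = 84.8498 (in km·g/cm³).
e = (16.41 − 31.08) − (46.4215 − 84.8498) / 3.29 = −2.99 km.

−2.99 km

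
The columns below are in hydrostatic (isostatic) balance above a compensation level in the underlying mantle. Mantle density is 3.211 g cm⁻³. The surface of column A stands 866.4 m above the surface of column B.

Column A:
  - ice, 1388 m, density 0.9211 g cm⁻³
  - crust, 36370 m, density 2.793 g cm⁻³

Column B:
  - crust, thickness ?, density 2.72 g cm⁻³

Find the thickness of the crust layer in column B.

31800 m

Take the compensation level at the base of the deeper column (depth z_c below the surface of column A) and equate Σ ρ_i t_i down to z_c; mantle fills any gap and the z_c terms cancel.
Column A: 1388×0.9211 + 36370×2.793 + (z_c − 37758)×3.211
Column B: 866.4×0 + x×2.72 + (z_c − 866.4 − 0 − x)×3.211
The z_c×3.211 term appears on both sides and cancels. Collect the known terms of each column as K = Σ(ρt)_known − 3.211 × (depth of known layers): K_A = 102859.897 − 3.211×37758 = −18381.0412; K_B = 0 − 3.211×(866.4 + 0) = −2782.0104.
Balance: K_A = K_B − x×(3.211 − 2.72), so x = (K_B − K_A)/(3.211 − 2.72) = 15599/0.491 = 31800 m.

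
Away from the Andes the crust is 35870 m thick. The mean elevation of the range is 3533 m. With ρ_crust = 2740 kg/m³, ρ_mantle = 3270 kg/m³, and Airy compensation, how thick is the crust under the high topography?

57700 m

Root depth r = h ρ_c / (ρ_m − ρ_c) = 3533 m × 2740 / 530 = 18260 m.
Total thickness = T + h + r = 35870 m + 3533 m + 18260 m = 57700 m.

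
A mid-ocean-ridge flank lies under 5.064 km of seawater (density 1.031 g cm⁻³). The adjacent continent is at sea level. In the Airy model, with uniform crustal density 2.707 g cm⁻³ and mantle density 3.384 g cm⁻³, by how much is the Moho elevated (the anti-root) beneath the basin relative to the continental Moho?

12.5 km

In Airy isostatic equilibrium: replacing crust with seawater at the top is compensated by replacing crust with mantle at the base: d (ρ_c − ρ_w) = a (ρ_m − ρ_c).
a = d (ρ_c − ρ_w)/(ρ_m − ρ_c) = 5.064 km × 1.676/0.677 = 12.5 km.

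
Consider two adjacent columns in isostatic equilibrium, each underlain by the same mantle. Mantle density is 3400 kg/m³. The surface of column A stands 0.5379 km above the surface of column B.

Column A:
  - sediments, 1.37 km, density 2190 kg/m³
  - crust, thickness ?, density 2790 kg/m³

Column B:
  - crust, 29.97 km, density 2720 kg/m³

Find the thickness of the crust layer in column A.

Take the compensation level at the base of the deeper column (depth z_c below the surface of column A) and equate Σ ρ_i t_i down to z_c; mantle fills any gap and the z_c terms cancel.
Column A: 1.37×2190 + x×2790 + (z_c − 1.37 − x)×3400
Column B: 0.5379×0 + 29.97×2720 + (z_c − 0.5379 − 29.97)×3400
The z_c×3400 term appears on both sides and cancels. Collect the known terms of each column as K = Σ(ρt)_known − 3400 × (depth of known layers): K_A = 3000.3 − 3400×1.37 = −1657.7; K_B = 81518.4 − 3400×(0.5379 + 29.97) = −22208.46.
Balance: K_A − x×(3400 − 2790) = K_B, so x = (K_A − K_B)/(3400 − 2790) = 20550.8/610 = 33.7 km.

33.7 km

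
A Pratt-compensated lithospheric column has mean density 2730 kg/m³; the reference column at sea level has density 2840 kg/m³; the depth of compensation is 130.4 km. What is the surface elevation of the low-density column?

ρ_ref D = ρ (D + h) → h = D (ρ_ref − ρ)/ρ.
h = 130.4 km × (2840 − 2730)/2730 = 5.25 km.

5.25 km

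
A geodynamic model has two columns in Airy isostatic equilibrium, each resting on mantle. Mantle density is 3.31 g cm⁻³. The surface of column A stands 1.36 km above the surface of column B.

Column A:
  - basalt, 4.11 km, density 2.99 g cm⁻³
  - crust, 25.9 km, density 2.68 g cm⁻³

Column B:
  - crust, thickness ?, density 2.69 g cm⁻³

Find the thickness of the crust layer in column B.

Take the compensation level at the base of the deeper column (depth z_c below the surface of column A) and equate Σ ρ_i t_i down to z_c; mantle fills any gap and the z_c terms cancel.
Column A: 4.11×2.99 + 25.9×2.68 + (z_c − 30.01)×3.31
Column B: 1.36×0 + x×2.69 + (z_c − 1.36 − 0 − x)×3.31
The z_c×3.31 term appears on both sides and cancels. Collect the known terms of each column as K = Σ(ρt)_known − 3.31 × (depth of known layers): K_A = 81.7009 − 3.31×30.01 = −17.6322; K_B = 0 − 3.31×(1.36 + 0) = −4.5016.
Balance: K_A = K_B − x×(3.31 − 2.69), so x = (K_B − K_A)/(3.31 − 2.69) = 13.1306/0.62 = 21.2 km.

21.2 km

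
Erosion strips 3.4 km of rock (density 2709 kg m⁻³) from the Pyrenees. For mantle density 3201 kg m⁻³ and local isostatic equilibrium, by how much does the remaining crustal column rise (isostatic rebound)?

2.88 km

Unloading: uplift u = e ρ_c/ρ_m = 3.4 km × 2709/3201 = 2.88 km.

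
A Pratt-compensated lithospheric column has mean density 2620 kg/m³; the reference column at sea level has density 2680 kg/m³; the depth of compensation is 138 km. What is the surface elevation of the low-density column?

ρ_ref D = ρ (D + h) → h = D (ρ_ref − ρ)/ρ.
h = 138 km × (2680 − 2620)/2620 = 3.16 km.

3.16 km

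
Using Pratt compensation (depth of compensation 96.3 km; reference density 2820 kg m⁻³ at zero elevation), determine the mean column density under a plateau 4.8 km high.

2690 kg m⁻³

Pratt balance: ρ_ref D = ρ (D + h).
ρ = ρ_ref D/(D + h) = 2820 × 96.3 km/(96.3 km + 4.8 km) = 2690 kg m⁻³.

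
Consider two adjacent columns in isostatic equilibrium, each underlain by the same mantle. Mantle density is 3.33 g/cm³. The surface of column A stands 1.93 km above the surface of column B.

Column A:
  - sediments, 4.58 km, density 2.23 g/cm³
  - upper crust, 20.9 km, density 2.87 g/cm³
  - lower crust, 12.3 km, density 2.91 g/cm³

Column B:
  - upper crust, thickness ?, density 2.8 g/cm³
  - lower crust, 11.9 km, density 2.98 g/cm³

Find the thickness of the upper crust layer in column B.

Take the compensation level at the base of the deeper column (depth z_c below the surface of column A) and equate Σ ρ_i t_i down to z_c; mantle fills any gap and the z_c terms cancel.
Column A: 4.58×2.23 + 20.9×2.87 + 12.3×2.91 + (z_c − 37.78)×3.33
Column B: 1.93×0 + x×2.8 + 11.9×2.98 + (z_c − 1.93 − 11.9 − x)×3.33
The z_c×3.33 term appears on both sides and cancels. Collect the known terms of each column as K = Σ(ρt)_known − 3.33 × (depth of known layers): K_A = 105.9894 − 3.33×37.78 = −19.818; K_B = 35.462 − 3.33×(1.93 + 11.9) = −10.5919.
Balance: K_A = K_B − x×(3.33 − 2.8), so x = (K_B − K_A)/(3.33 − 2.8) = 9.2261/0.53 = 17.4 km.

17.4 km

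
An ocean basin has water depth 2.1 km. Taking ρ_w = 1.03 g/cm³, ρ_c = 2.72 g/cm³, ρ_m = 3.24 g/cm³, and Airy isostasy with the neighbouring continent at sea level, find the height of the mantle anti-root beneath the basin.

For local isostatic compensation: replacing crust with seawater at the top is compensated by replacing crust with mantle at the base: d (ρ_c − ρ_w) = a (ρ_m − ρ_c).
a = d (ρ_c − ρ_w)/(ρ_m − ρ_c) = 2.1 km × 1.69/0.52 = 6.83 km.

6.83 km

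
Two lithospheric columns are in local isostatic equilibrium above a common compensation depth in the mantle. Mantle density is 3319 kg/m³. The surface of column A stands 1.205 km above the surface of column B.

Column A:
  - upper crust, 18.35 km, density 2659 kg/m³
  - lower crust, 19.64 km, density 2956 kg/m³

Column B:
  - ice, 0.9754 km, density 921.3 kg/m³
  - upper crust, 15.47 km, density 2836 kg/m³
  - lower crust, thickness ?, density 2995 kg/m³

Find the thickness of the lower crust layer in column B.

16.8 km

Take the compensation level at the base of the deeper column (depth z_c below the surface of column A) and equate Σ ρ_i t_i down to z_c; mantle fills any gap and the z_c terms cancel.
Column A: 18.35×2659 + 19.64×2956 + (z_c − 37.99)×3319
Column B: 1.205×0 + 0.9754×921.3 + 15.47×2836 + x×2995 + (z_c − 1.205 − 16.4454 − x)×3319
The z_c×3319 term appears on both sides and cancels. Collect the known terms of each column as K = Σ(ρt)_known − 3319 × (depth of known layers): K_A = 106848.49 − 3319×37.99 = −19240.32; K_B = 44771.556 − 3319×(1.205 + 16.4454) = −13810.1216.
Balance: K_A = K_B − x×(3319 − 2995), so x = (K_B − K_A)/(3319 − 2995) = 5430.2/324 = 16.8 km.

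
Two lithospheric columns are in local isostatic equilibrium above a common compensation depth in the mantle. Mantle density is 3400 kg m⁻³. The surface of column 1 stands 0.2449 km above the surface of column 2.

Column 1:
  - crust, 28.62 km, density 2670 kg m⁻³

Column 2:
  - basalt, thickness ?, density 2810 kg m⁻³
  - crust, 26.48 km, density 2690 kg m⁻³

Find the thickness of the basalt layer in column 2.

Take the compensation level at the base of the deeper column (depth z_c below the surface of column 1) and equate Σ ρ_i t_i down to z_c; mantle fills any gap and the z_c terms cancel.
Column 1: 28.62×2670 + (z_c − 28.62)×3400
Column 2: 0.2449×0 + x×2810 + 26.48×2690 + (z_c − 0.2449 − 26.48 − x)×3400
The z_c×3400 term appears on both sides and cancels. Collect the known terms of each column as K = Σ(ρt)_known − 3400 × (depth of known layers): K_1 = 76415.4 − 3400×28.62 = −20892.6; K_2 = 71231.2 − 3400×(0.2449 + 26.48) = −19633.46.
Balance: K_1 = K_2 − x×(3400 − 2810), so x = (K_2 − K_1)/(3400 − 2810) = 1259.14/590 = 2.13 km.

2.13 km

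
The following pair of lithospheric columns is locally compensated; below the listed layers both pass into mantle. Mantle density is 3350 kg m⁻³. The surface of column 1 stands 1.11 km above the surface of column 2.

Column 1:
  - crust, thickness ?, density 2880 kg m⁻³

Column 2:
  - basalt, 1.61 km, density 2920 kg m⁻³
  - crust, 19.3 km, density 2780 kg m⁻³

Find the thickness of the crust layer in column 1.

32.8 km

Take the compensation level at the base of the deeper column (depth z_c below the surface of column 1) and equate Σ ρ_i t_i down to z_c; mantle fills any gap and the z_c terms cancel.
Column 1: x×2880 + (z_c − 0 − x)×3350
Column 2: 1.11×0 + 1.61×2920 + 19.3×2780 + (z_c − 1.11 − 20.91)×3350
The z_c×3350 term appears on both sides and cancels. Collect the known terms of each column as K = Σ(ρt)_known − 3350 × (depth of known layers): K_1 = 0 − 3350×0 = 0; K_2 = 58355.2 − 3350×(1.11 + 20.91) = −15411.8.
Balance: K_1 − x×(3350 − 2880) = K_2, so x = (K_1 − K_2)/(3350 − 2880) = 15411.8/470 = 32.8 km.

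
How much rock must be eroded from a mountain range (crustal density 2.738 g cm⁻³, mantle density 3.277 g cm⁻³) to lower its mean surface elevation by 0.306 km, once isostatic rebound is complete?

1.86 km

Net drop Δ = e − u = e − e ρ_c/ρ_m = e (ρ_m − ρ_c)/ρ_m.
e = Δ ρ_m/(ρ_m − ρ_c) = 0.306 km × 3.277/0.539 = 1.86 km.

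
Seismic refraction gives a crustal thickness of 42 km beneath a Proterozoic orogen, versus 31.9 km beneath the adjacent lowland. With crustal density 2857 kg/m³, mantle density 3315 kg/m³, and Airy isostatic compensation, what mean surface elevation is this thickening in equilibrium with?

Excess crust Δ = 42 km − 31.9 km = 10.1 km, split between elevation h and root r with h + r = Δ.
Airy balance ρ_c h = (ρ_m − ρ_c) r gives r = h ρ_c/(ρ_m − ρ_c), so h (1 + ρ_c/(ρ_m − ρ_c)) = Δ, i.e. h = Δ (ρ_m − ρ_c)/ρ_m.
h = 10.1 km × 458/3315 = 1.4 km.

1.4 km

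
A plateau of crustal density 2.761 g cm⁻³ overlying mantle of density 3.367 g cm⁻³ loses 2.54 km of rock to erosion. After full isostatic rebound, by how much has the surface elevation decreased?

0.457 km

Rebound u = e ρ_c/ρ_m = 2.54 km × 2.761/3.367 = 2.083 km.
Net surface drop = e − u = 2.54 km − 2.083 km = e (ρ_m − ρ_c)/ρ_m = 0.457 km.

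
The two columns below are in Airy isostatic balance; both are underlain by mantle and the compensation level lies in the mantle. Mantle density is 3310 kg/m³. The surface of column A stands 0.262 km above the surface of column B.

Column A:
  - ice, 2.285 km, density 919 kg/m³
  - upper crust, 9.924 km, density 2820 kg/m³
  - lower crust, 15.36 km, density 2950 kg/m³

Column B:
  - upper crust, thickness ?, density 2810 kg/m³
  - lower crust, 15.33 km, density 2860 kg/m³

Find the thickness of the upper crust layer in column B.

Take the compensation level at the base of the deeper column (depth z_c below the surface of column A) and equate Σ ρ_i t_i down to z_c; mantle fills any gap and the z_c terms cancel.
Column A: 2.285×919 + 9.924×2820 + 15.36×2950 + (z_c − 27.569)×3310
Column B: 0.262×0 + x×2810 + 15.33×2860 + (z_c − 0.262 − 15.33 − x)×3310
The z_c×3310 term appears on both sides and cancels. Collect the known terms of each column as K = Σ(ρt)_known − 3310 × (depth of known layers): K_A = 75397.595 − 3310×27.569 = −15855.795; K_B = 43843.8 − 3310×(0.262 + 15.33) = −7765.72.
Balance: K_A = K_B − x×(3310 − 2810), so x = (K_B − K_A)/(3310 − 2810) = 8090.07/500 = 16.2 km.

16.2 km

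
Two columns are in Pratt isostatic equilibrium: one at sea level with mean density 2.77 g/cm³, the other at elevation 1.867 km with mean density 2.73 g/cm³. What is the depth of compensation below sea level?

127 km

ρ_ref D = ρ (D + h) → D (ρ_ref − ρ) = ρ h.
D = ρ h/(ρ_ref − ρ) = 2.73 × 1.867 km/(2.77 − 2.73) = 127 km.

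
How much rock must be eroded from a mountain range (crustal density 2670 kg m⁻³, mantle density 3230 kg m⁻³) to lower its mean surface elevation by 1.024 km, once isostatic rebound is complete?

5.91 km

Net drop Δ = e − u = e − e ρ_c/ρ_m = e (ρ_m − ρ_c)/ρ_m.
e = Δ ρ_m/(ρ_m − ρ_c) = 1.024 km × 3230/560 = 5.91 km.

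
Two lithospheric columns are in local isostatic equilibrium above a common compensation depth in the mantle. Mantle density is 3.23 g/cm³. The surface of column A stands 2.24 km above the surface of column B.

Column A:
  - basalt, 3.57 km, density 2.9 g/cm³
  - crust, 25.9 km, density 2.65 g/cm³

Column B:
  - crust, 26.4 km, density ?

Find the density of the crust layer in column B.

Take the compensation level at the base of the deeper column (depth z_c below the surface of column A) and equate Σ ρ_i t_i down to z_c; mantle fills any gap and the z_c terms cancel.
Column A: 3.57×2.9 + 25.9×2.65 + (z_c − 29.47)×3.23
Column B: 2.24×0 + 26.4×ρ + (z_c − 2.24 − 26.4)×3.23
The z_c×3.23 term appears on both sides and cancels. Collect the known terms of each column as K = Σ(ρt)_known − 3.23 × (depth of known layers): K_A = 78.988 − 3.23×29.47 = −16.2001; K_B = 0 − 3.23×(2.24 + 26.4) = −92.5072.
Balance: K_A = K_B + 26.4×ρ, so ρ = (K_A − K_B)/26.4 = 76.3071/26.4 = 2.89 g/cm³.

2.89 g/cm³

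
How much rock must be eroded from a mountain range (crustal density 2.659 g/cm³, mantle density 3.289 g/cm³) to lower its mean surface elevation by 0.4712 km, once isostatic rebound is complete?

2.46 km

Net drop Δ = e − u = e − e ρ_c/ρ_m = e (ρ_m − ρ_c)/ρ_m.
e = Δ ρ_m/(ρ_m − ρ_c) = 0.4712 km × 3.289/0.63 = 2.46 km.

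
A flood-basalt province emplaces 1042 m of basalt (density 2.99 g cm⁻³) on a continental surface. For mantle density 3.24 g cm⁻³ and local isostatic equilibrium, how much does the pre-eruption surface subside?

962 m

Subaerial loading: s = t ρ_load / ρ_m.
s = 1042 m × 2.99/3.24 = 962 m.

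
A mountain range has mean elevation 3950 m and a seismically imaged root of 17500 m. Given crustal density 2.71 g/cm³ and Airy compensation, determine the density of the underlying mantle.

3.32 g/cm³

Airy balance: ρ_c h = (ρ_m − ρ_c) r → ρ_m = ρ_c (1 + h/r).
ρ_m = 2.71 × (1 + 3950 m/17500 m) = 3.32 g/cm³.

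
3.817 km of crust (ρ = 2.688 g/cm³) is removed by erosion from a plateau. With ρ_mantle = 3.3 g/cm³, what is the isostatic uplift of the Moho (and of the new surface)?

3.11 km

Unloading: uplift u = e ρ_c/ρ_m = 3.817 km × 2.688/3.3 = 3.11 km.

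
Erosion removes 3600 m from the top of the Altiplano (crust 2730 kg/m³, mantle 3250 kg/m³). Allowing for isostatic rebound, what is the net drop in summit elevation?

Rebound u = e ρ_c/ρ_m = 3600 m × 2730/3250 = 3024 m.
Net surface drop = e − u = 3600 m − 3024 m = e (ρ_m − ρ_c)/ρ_m = 576 m.

576 m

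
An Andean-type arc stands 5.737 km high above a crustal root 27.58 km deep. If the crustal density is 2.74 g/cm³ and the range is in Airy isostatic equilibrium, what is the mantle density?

Airy balance: ρ_c h = (ρ_m − ρ_c) r → ρ_m = ρ_c (1 + h/r).
ρ_m = 2.74 × (1 + 5.737 km/27.58 km) = 3.31 g/cm³.

3.31 g/cm³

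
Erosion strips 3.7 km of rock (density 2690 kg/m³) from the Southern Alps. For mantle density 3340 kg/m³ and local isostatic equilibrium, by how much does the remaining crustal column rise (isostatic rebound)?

Unloading: uplift u = e ρ_c/ρ_m = 3.7 km × 2690/3340 = 2.98 km.

2.98 km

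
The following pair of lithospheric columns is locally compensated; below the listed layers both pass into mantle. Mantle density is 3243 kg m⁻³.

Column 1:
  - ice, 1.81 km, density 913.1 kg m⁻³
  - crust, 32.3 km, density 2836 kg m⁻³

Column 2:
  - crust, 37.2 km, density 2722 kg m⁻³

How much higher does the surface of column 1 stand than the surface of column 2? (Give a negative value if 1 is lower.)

−0.622 km

For any compensation level in the mantle, the mantle terms cancel and isostasy reduces to e = (Σt_1 − Σt_2) − (Σ(ρt)_1 − Σ(ρt)_2) / ρ_m.
Σt_1 = 34.11 km; Σt_2 = 37.2 km; Σ(ρt)_1 = 93255.511; Σ(ρt)_2 = 101258.4 (in km·kg m⁻³).
e = (34.11 − 37.2) − (93255.511 − 101258.4) / 3243 = −0.622 km.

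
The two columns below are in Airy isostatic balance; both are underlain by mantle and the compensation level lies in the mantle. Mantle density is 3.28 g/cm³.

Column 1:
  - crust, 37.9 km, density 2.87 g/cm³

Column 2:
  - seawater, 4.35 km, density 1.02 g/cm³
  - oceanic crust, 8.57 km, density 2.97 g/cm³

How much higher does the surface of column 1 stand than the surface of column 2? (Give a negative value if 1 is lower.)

For any compensation level in the mantle, the mantle terms cancel and isostasy reduces to e = (Σt_1 − Σt_2) − (Σ(ρt)_1 − Σ(ρt)_2) / ρ_m.
Σt_1 = 37.9 km; Σt_2 = 12.92 km; Σ(ρt)_1 = 108.773; Σ(ρt)_2 = 29.8899 (in km·g/cm³).
e = (37.9 − 12.92) − (108.773 − 29.8899) / 3.28 = 0.93 km.

0.93 km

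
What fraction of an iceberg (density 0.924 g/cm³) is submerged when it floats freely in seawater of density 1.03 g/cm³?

Submerged fraction = ρ_obj/ρ_fluid = 0.924/1.03 = 0.897.

0.897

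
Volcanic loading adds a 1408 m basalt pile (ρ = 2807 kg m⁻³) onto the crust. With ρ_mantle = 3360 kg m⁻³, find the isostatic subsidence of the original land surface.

1180 m

Subaerial loading: s = t ρ_load / ρ_m.
s = 1408 m × 2807/3360 = 1180 m.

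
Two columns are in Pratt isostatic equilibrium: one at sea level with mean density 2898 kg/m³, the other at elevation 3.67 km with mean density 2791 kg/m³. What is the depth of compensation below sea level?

ρ_ref D = ρ (D + h) → D (ρ_ref − ρ) = ρ h.
D = ρ h/(ρ_ref − ρ) = 2791 × 3.67 km/(2898 − 2791) = 95.7 km.

95.7 km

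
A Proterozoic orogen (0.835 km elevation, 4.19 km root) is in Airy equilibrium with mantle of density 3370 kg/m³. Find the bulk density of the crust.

ρ_c h = (ρ_m − ρ_c) r → ρ_c (h + r) = ρ_m r → ρ_c = ρ_m r / (h + r).
ρ_c = 3370 × 4.19 km / (0.835 km + 4.19 km) = 2810 kg/m³.

2810 kg/m³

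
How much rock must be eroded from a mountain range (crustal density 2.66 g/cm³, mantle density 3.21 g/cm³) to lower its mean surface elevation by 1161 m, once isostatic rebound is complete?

6780 m

Net drop Δ = e − u = e − e ρ_c/ρ_m = e (ρ_m − ρ_c)/ρ_m.
e = Δ ρ_m/(ρ_m − ρ_c) = 1161 m × 3.21/0.55 = 6780 m.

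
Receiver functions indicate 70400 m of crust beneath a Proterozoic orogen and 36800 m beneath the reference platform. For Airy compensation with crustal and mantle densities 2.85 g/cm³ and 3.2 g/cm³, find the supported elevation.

3680 m

Excess crust Δ = 70400 m − 36800 m = 33600 m, split between elevation h and root r with h + r = Δ.
Airy balance ρ_c h = (ρ_m − ρ_c) r gives r = h ρ_c/(ρ_m − ρ_c), so h (1 + ρ_c/(ρ_m − ρ_c)) = Δ, i.e. h = Δ (ρ_m − ρ_c)/ρ_m.
h = 33600 m × 0.35/3.2 = 3680 m.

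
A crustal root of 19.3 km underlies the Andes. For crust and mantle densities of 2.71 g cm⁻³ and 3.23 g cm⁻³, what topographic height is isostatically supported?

3.7 km

By Archimedes' principle applied to the lithosphere: ρ_c h = (ρ_m − ρ_c) r.
h = r (ρ_m − ρ_c) / ρ_c = 19.3 km × (3.23 − 2.71) / 2.71 = 3.7 km.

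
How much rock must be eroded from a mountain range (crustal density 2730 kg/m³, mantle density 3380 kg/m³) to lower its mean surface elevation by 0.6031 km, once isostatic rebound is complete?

3.14 km

Net drop Δ = e − u = e − e ρ_c/ρ_m = e (ρ_m − ρ_c)/ρ_m.
e = Δ ρ_m/(ρ_m − ρ_c) = 0.6031 km × 3380/650 = 3.14 km.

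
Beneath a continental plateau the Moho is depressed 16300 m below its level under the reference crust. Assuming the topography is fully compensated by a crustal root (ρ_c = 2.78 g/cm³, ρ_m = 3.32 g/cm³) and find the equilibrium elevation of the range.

3170 m

Equating mass per unit area of the two columns: ρ_c h = (ρ_m − ρ_c) r.
h = r (ρ_m − ρ_c) / ρ_c = 16300 m × (3.32 − 2.78) / 2.78 = 3170 m.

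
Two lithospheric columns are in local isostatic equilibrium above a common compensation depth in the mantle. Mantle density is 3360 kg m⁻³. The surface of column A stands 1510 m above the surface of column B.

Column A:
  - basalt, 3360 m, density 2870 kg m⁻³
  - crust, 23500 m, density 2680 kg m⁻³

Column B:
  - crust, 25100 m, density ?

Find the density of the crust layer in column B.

Take the compensation level at the base of the deeper column (depth z_c below the surface of column A) and equate Σ ρ_i t_i down to z_c; mantle fills any gap and the z_c terms cancel.
Column A: 3360×2870 + 23500×2680 + (z_c − 26860)×3360
Column B: 1510×0 + 25100×ρ + (z_c − 1510 − 25100)×3360
The z_c×3360 term appears on both sides and cancels. Collect the known terms of each column as K = Σ(ρt)_known − 3360 × (depth of known layers): K_A = 72623200 − 3360×26860 = −17626400; K_B = 0 − 3360×(1510 + 25100) = −89409600.
Balance: K_A = K_B + 25100×ρ, so ρ = (K_A − K_B)/25100 = 71783200/25100 = 2860 kg m⁻³.

2860 kg m⁻³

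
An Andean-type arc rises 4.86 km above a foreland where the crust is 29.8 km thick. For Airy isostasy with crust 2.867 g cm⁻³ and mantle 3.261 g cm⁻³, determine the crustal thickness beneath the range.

Root depth r = h ρ_c / (ρ_m − ρ_c) = 4.86 km × 2.867 / 0.394 = 35.36 km.
Total thickness = T + h + r = 29.8 km + 4.86 km + 35.36 km = 70 km.

70 km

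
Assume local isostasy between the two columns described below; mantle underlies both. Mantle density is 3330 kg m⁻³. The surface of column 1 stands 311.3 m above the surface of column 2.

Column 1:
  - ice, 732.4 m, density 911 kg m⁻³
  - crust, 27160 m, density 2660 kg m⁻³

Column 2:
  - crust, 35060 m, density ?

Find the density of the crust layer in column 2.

Take the compensation level at the base of the deeper column (depth z_c below the surface of column 1) and equate Σ ρ_i t_i down to z_c; mantle fills any gap and the z_c terms cancel.
Column 1: 732.4×911 + 27160×2660 + (z_c − 27892.4)×3330
Column 2: 311.3×0 + 35060×ρ + (z_c − 311.3 − 35060)×3330
The z_c×3330 term appears on both sides and cancels. Collect the known terms of each column as K = Σ(ρt)_known − 3330 × (depth of known layers): K_1 = 72912816.4 − 3330×27892.4 = −19968875.6; K_2 = 0 − 3330×(311.3 + 35060) = −117786429.
Balance: K_1 = K_2 + 35060×ρ, so ρ = (K_1 − K_2)/35060 = 97817600/35060 = 2790 kg m⁻³.

2790 kg m⁻³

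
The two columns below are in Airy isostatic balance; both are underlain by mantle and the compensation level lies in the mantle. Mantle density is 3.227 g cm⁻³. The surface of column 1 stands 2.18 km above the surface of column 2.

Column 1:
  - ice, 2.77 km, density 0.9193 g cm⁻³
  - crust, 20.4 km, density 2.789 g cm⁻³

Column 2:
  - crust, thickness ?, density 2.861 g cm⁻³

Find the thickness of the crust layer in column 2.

22.7 km

Take the compensation level at the base of the deeper column (depth z_c below the surface of column 1) and equate Σ ρ_i t_i down to z_c; mantle fills any gap and the z_c terms cancel.
Column 1: 2.77×0.9193 + 20.4×2.789 + (z_c − 23.17)×3.227
Column 2: 2.18×0 + x×2.861 + (z_c − 2.18 − 0 − x)×3.227
The z_c×3.227 term appears on both sides and cancels. Collect the known terms of each column as K = Σ(ρt)_known − 3.227 × (depth of known layers): K_1 = 59.442061 − 3.227×23.17 = −15.327529; K_2 = 0 − 3.227×(2.18 + 0) = −7.03486.
Balance: K_1 = K_2 − x×(3.227 − 2.861), so x = (K_2 − K_1)/(3.227 − 2.861) = 8.29267/0.366 = 22.7 km.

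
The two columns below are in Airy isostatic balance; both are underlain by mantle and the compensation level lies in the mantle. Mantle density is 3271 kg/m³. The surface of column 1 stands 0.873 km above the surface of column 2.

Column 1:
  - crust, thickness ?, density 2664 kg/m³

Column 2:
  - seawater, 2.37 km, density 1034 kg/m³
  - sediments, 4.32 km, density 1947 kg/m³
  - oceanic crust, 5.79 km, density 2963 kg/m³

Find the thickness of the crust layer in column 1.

25.8 km

Take the compensation level at the base of the deeper column (depth z_c below the surface of column 1) and equate Σ ρ_i t_i down to z_c; mantle fills any gap and the z_c terms cancel.
Column 1: x×2664 + (z_c − 0 − x)×3271
Column 2: 0.873×0 + 2.37×1034 + 4.32×1947 + 5.79×2963 + (z_c − 0.873 − 12.48)×3271
The z_c×3271 term appears on both sides and cancels. Collect the known terms of each column as K = Σ(ρt)_known − 3271 × (depth of known layers): K_1 = 0 − 3271×0 = 0; K_2 = 28017.39 − 3271×(0.873 + 12.48) = −15660.273.
Balance: K_1 − x×(3271 − 2664) = K_2, so x = (K_1 − K_2)/(3271 − 2664) = 15660.3/607 = 25.8 km.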